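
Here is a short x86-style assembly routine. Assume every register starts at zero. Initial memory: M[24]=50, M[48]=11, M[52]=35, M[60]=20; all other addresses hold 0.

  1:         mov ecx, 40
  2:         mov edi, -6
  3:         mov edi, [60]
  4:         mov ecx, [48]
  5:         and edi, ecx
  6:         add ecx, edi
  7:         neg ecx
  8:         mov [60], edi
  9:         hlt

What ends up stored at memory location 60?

0

ecx=40
edi=-6
edi=M[60]=20
ecx=M[48]=11
edi=20&11=0
ecx=11+0=11
ecx=-(11)=-11
mov [60], edi → M[60]=0
halt.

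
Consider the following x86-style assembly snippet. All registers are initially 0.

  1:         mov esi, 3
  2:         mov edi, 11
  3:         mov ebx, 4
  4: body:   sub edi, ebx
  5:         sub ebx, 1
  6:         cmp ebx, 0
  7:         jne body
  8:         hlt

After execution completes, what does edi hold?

1

after mov esi, 3: esi=3
after mov edi, 11: edi=11
after mov ebx, 4: ebx=4
after sub edi, ebx: edi=11-4=7
after sub ebx, 1: ebx=4-1=3
cmp ebx, 0  (cmp 3,0)
jne body: taken
after sub edi, ebx: edi=7-3=4
after sub ebx, 1: ebx=3-1=2
cmp ebx, 0  (cmp 2,0)
jne body: taken
after sub edi, ebx: edi=4-2=2
after sub ebx, 1: ebx=2-1=1
cmp ebx, 0  (cmp 1,0)
jne body: taken
after sub edi, ebx: edi=2-1=1
after sub ebx, 1: ebx=1-1=0
cmp ebx, 0  (cmp 0,0)
jne body: not taken
halt.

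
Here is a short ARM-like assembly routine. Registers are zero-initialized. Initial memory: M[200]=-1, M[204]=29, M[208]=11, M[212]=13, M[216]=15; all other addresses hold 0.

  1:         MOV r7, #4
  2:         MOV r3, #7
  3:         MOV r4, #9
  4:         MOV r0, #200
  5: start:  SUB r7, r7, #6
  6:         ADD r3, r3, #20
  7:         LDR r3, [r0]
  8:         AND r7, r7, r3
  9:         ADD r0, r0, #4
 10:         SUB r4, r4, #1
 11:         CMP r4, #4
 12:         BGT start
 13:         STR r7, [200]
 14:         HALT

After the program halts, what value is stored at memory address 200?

6

r7=4
r3=7
r4=9
r0=200
r7=4-6=-2
r3=7+20=27
r3=M[200]=-1
r7=(-2)&(-1)=-2
r0=200+4=204
r4=9-1=8
CMP r4, #4  (cmp 8,4)
BGT start: taken
r7=(-2)-6=-8
r3=(-1)+20=19
r3=M[204]=29
r7=(-8)&29=24
r0=204+4=208
r4=8-1=7
CMP r4, #4  (cmp 7,4)
BGT start: taken
r7=24-6=18
r3=29+20=49
r3=M[208]=11
r7=18&11=2
r0=208+4=212
r4=7-1=6
CMP r4, #4  (cmp 6,4)
BGT start: taken
r7=2-6=-4
r3=11+20=31
r3=M[212]=13
r7=(-4)&13=12
r0=212+4=216
r4=6-1=5
CMP r4, #4  (cmp 5,4)
BGT start: taken
r7=12-6=6
r3=13+20=33
r3=M[216]=15
r7=6&15=6
r0=216+4=220
r4=5-1=4
CMP r4, #4  (cmp 4,4)
BGT start: not taken
STR r7, [200] → M[200]=6
halt.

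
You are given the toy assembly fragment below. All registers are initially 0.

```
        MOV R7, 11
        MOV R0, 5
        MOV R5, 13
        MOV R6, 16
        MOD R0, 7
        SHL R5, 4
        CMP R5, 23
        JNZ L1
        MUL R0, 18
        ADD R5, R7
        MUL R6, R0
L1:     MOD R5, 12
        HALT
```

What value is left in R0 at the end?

after MOV R7, 11: R7=11
after MOV R0, 5: R0=5
after MOV R5, 13: R5=13
after MOV R6, 16: R6=16
after MOD R0, 7: R0=5%7=5
after SHL R5, 4: R5=13<<4=208
CMP R5, 23  (cmp 208,23)
JNZ L1: taken
after MOD R5, 12: R5=208%12=4
halt.

5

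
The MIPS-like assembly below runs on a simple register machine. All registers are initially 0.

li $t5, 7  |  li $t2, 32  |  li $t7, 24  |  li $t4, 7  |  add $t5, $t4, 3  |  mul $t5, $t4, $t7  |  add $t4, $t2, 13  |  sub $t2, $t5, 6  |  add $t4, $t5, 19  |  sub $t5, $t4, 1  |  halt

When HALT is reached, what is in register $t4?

$t5=7
$t2=32
$t7=24
$t4=7
$t5=7+3=10
$t5=7*24=168
$t4=32+13=45
$t2=168-6=162
$t4=168+19=187
$t5=187-1=186
halt.

187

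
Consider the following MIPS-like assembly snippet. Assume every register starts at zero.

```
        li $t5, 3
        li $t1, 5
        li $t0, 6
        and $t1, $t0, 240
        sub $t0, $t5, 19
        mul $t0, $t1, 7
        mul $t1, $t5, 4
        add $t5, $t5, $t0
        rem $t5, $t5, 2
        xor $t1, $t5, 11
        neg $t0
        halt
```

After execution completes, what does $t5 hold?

1

$t5=3
$t1=5
$t0=6
$t1=6&240=0
$t0=3-19=-16
$t0=0*7=0
$t1=3*4=12
$t5=3+0=3
$t5=3%2=1
$t1=1^11=10
$t0=-(0)=0
halt.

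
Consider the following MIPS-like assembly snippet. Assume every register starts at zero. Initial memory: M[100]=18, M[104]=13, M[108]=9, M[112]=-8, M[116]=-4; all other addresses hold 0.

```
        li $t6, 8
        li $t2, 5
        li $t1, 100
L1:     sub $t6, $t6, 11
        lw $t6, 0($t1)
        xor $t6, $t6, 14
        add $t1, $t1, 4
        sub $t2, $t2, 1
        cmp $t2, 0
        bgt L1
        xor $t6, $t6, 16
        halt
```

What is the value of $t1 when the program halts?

120

li $t6, 8 → $t6=8
li $t2, 5 → $t2=5
li $t1, 100 → $t1=100
sub $t6, $t6, 11 → $t6=8-11=-3
lw $t6, 0($t1) → $t6=M[100]=18
xor $t6, $t6, 14 → $t6=18^14=28
add $t1, $t1, 4 → $t1=100+4=104
sub $t2, $t2, 1 → $t2=5-1=4
cmp $t2, 0  (cmp 4,0)
bgt L1: taken
sub $t6, $t6, 11 → $t6=28-11=17
lw $t6, 0($t1) → $t6=M[104]=13
xor $t6, $t6, 14 → $t6=13^14=3
add $t1, $t1, 4 → $t1=104+4=108
sub $t2, $t2, 1 → $t2=4-1=3
cmp $t2, 0  (cmp 3,0)
bgt L1: taken
sub $t6, $t6, 11 → $t6=3-11=-8
lw $t6, 0($t1) → $t6=M[108]=9
xor $t6, $t6, 14 → $t6=9^14=7
add $t1, $t1, 4 → $t1=108+4=112
sub $t2, $t2, 1 → $t2=3-1=2
cmp $t2, 0  (cmp 2,0)
bgt L1: taken
sub $t6, $t6, 11 → $t6=7-11=-4
lw $t6, 0($t1) → $t6=M[112]=-8
xor $t6, $t6, 14 → $t6=(-8)^14=-10
add $t1, $t1, 4 → $t1=112+4=116
sub $t2, $t2, 1 → $t2=2-1=1
cmp $t2, 0  (cmp 1,0)
bgt L1: taken
sub $t6, $t6, 11 → $t6=(-10)-11=-21
lw $t6, 0($t1) → $t6=M[116]=-4
xor $t6, $t6, 14 → $t6=(-4)^14=-14
add $t1, $t1, 4 → $t1=116+4=120
sub $t2, $t2, 1 → $t2=1-1=0
cmp $t2, 0  (cmp 0,0)
bgt L1: not taken
xor $t6, $t6, 16 → $t6=(-14)^16=-30
halt.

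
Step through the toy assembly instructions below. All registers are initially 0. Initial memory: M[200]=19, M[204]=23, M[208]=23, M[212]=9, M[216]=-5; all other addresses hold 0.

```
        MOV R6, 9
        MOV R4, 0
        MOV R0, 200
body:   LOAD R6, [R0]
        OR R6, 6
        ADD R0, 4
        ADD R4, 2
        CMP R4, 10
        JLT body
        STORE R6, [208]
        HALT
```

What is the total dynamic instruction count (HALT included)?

35

MOV R6, 9 → R6=9
MOV R4, 0 → R4=0
MOV R0, 200 → R0=200
LOAD R6, [R0] → R6=M[200]=19
OR R6, 6 → R6=19|6=23
ADD R0, 4 → R0=200+4=204
ADD R4, 2 → R4=0+2=2
CMP R4, 10  (cmp 2,10)
JLT body: taken
LOAD R6, [R0] → R6=M[204]=23
OR R6, 6 → R6=23|6=23
ADD R0, 4 → R0=204+4=208
ADD R4, 2 → R4=2+2=4
CMP R4, 10  (cmp 4,10)
JLT body: taken
LOAD R6, [R0] → R6=M[208]=23
OR R6, 6 → R6=23|6=23
ADD R0, 4 → R0=208+4=212
ADD R4, 2 → R4=4+2=6
CMP R4, 10  (cmp 6,10)
JLT body: taken
LOAD R6, [R0] → R6=M[212]=9
OR R6, 6 → R6=9|6=15
ADD R0, 4 → R0=212+4=216
ADD R4, 2 → R4=6+2=8
CMP R4, 10  (cmp 8,10)
JLT body: taken
LOAD R6, [R0] → R6=M[216]=-5
OR R6, 6 → R6=(-5)|6=-1
ADD R0, 4 → R0=216+4=220
ADD R4, 2 → R4=8+2=10
CMP R4, 10  (cmp 10,10)
JLT body: not taken
STORE R6, [208] → M[208]=-1
halt.
Total executed instructions: 35.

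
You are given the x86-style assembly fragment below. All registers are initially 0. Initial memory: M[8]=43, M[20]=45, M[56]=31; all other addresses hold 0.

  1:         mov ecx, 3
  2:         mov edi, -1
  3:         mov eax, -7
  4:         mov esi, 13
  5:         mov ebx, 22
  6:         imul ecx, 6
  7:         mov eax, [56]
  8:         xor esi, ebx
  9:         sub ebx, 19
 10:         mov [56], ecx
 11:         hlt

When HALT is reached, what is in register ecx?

18

mov ecx, 3 → ecx=3
mov edi, -1 → edi=-1
mov eax, -7 → eax=-7
mov esi, 13 → esi=13
mov ebx, 22 → ebx=22
imul ecx, 6 → ecx=3*6=18
mov eax, [56] → eax=M[56]=31
xor esi, ebx → esi=13^22=27
sub ebx, 19 → ebx=22-19=3
mov [56], ecx → M[56]=18
halt.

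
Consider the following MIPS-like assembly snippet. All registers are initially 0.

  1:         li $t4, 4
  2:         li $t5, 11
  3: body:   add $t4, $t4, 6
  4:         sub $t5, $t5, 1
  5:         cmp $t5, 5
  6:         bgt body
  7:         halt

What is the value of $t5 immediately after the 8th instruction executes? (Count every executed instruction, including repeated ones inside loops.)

$t4=4
$t5=11
$t4=4+6=10
$t5=11-1=10
cmp $t5, 5  (cmp 10,5)
bgt body: taken
$t4=10+6=16
$t5=10-1=9
After step 8: $t5 = 9.

9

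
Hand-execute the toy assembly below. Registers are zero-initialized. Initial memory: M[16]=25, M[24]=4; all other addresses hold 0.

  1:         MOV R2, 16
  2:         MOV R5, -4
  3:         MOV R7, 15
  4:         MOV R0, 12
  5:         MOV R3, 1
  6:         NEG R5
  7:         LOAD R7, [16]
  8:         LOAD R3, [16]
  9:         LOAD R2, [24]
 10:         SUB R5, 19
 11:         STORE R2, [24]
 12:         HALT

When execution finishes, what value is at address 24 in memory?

R2=16
R5=-4
R7=15
R0=12
R3=1
R5=-(-4)=4
R7=M[16]=25
R3=M[16]=25
R2=M[24]=4
R5=4-19=-15
STORE R2, [24] → M[24]=4
halt.

4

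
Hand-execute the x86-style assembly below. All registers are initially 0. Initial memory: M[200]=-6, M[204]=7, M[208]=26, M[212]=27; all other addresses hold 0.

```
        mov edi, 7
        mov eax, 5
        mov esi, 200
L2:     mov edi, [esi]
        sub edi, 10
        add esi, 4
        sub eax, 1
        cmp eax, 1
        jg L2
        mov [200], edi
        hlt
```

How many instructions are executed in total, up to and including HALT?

edi=7
eax=5
esi=200
edi=M[200]=-6
edi=(-6)-10=-16
esi=200+4=204
eax=5-1=4
cmp eax, 1  (cmp 4,1)
jg L2: taken
edi=M[204]=7
edi=7-10=-3
esi=204+4=208
eax=4-1=3
cmp eax, 1  (cmp 3,1)
jg L2: taken
edi=M[208]=26
edi=26-10=16
esi=208+4=212
eax=3-1=2
cmp eax, 1  (cmp 2,1)
jg L2: taken
edi=M[212]=27
edi=27-10=17
esi=212+4=216
eax=2-1=1
cmp eax, 1  (cmp 1,1)
jg L2: not taken
mov [200], edi → M[200]=17
halt.
Total executed instructions: 29.

29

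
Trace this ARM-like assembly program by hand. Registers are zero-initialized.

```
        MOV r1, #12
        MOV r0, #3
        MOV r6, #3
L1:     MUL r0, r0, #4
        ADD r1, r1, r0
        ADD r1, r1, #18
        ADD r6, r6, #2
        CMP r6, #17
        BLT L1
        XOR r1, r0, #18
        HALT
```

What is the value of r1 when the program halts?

MOV r1, #12 → r1=12
MOV r0, #3 → r0=3
MOV r6, #3 → r6=3
MUL r0, r0, #4 → r0=3*4=12
ADD r1, r1, r0 → r1=12+12=24
ADD r1, r1, #18 → r1=24+18=42
ADD r6, r6, #2 → r6=3+2=5
CMP r6, #17  (cmp 5,17)
BLT L1: taken
MUL r0, r0, #4 → r0=12*4=48
ADD r1, r1, r0 → r1=42+48=90
ADD r1, r1, #18 → r1=90+18=108
ADD r6, r6, #2 → r6=5+2=7
CMP r6, #17  (cmp 7,17)
BLT L1: taken
MUL r0, r0, #4 → r0=48*4=192
ADD r1, r1, r0 → r1=108+192=300
ADD r1, r1, #18 → r1=300+18=318
ADD r6, r6, #2 → r6=7+2=9
CMP r6, #17  (cmp 9,17)
BLT L1: taken
MUL r0, r0, #4 → r0=192*4=768
ADD r1, r1, r0 → r1=318+768=1086
ADD r1, r1, #18 → r1=1086+18=1104
ADD r6, r6, #2 → r6=9+2=11
CMP r6, #17  (cmp 11,17)
BLT L1: taken
MUL r0, r0, #4 → r0=768*4=3072
ADD r1, r1, r0 → r1=1104+3072=4176
ADD r1, r1, #18 → r1=4176+18=4194
ADD r6, r6, #2 → r6=11+2=13
CMP r6, #17  (cmp 13,17)
BLT L1: taken
MUL r0, r0, #4 → r0=3072*4=12288
ADD r1, r1, r0 → r1=4194+12288=16482
ADD r1, r1, #18 → r1=16482+18=16500
ADD r6, r6, #2 → r6=13+2=15
CMP r6, #17  (cmp 15,17)
BLT L1: taken
MUL r0, r0, #4 → r0=12288*4=49152
ADD r1, r1, r0 → r1=16500+49152=65652
ADD r1, r1, #18 → r1=65652+18=65670
ADD r6, r6, #2 → r6=15+2=17
CMP r6, #17  (cmp 17,17)
BLT L1: not taken
XOR r1, r0, #18 → r1=49152^18=49170
halt.

49170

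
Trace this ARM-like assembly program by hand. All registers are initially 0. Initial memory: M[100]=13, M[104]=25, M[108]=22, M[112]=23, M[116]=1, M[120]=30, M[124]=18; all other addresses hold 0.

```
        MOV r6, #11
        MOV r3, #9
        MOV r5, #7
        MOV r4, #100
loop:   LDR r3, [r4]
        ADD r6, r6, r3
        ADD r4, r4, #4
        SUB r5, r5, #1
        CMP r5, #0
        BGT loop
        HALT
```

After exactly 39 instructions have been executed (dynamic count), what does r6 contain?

125

MOV r6, #11 → r6=11
MOV r3, #9 → r3=9
MOV r5, #7 → r5=7
MOV r4, #100 → r4=100
LDR r3, [r4] → r3=M[100]=13
ADD r6, r6, r3 → r6=11+13=24
ADD r4, r4, #4 → r4=100+4=104
SUB r5, r5, #1 → r5=7-1=6
CMP r5, #0  (cmp 6,0)
BGT loop: taken
LDR r3, [r4] → r3=M[104]=25
ADD r6, r6, r3 → r6=24+25=49
ADD r4, r4, #4 → r4=104+4=108
SUB r5, r5, #1 → r5=6-1=5
CMP r5, #0  (cmp 5,0)
BGT loop: taken
LDR r3, [r4] → r3=M[108]=22
ADD r6, r6, r3 → r6=49+22=71
ADD r4, r4, #4 → r4=108+4=112
SUB r5, r5, #1 → r5=5-1=4
CMP r5, #0  (cmp 4,0)
BGT loop: taken
LDR r3, [r4] → r3=M[112]=23
ADD r6, r6, r3 → r6=71+23=94
ADD r4, r4, #4 → r4=112+4=116
SUB r5, r5, #1 → r5=4-1=3
CMP r5, #0  (cmp 3,0)
BGT loop: taken
LDR r3, [r4] → r3=M[116]=1
ADD r6, r6, r3 → r6=94+1=95
ADD r4, r4, #4 → r4=116+4=120
SUB r5, r5, #1 → r5=3-1=2
CMP r5, #0  (cmp 2,0)
BGT loop: taken
LDR r3, [r4] → r3=M[120]=30
ADD r6, r6, r3 → r6=95+30=125
ADD r4, r4, #4 → r4=120+4=124
SUB r5, r5, #1 → r5=2-1=1
CMP r5, #0  (cmp 1,0)
After step 39: r6 = 125.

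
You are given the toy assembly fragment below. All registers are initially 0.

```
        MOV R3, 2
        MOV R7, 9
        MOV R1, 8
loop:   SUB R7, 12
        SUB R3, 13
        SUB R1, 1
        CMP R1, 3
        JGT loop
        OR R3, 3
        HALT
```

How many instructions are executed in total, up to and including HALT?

30

after MOV R3, 2: R3=2
after MOV R7, 9: R7=9
after MOV R1, 8: R1=8
after SUB R7, 12: R7=9-12=-3
after SUB R3, 13: R3=2-13=-11
after SUB R1, 1: R1=8-1=7
CMP R1, 3  (cmp 7,3)
JGT loop: taken
after SUB R7, 12: R7=(-3)-12=-15
after SUB R3, 13: R3=(-11)-13=-24
after SUB R1, 1: R1=7-1=6
CMP R1, 3  (cmp 6,3)
JGT loop: taken
after SUB R7, 12: R7=(-15)-12=-27
after SUB R3, 13: R3=(-24)-13=-37
after SUB R1, 1: R1=6-1=5
CMP R1, 3  (cmp 5,3)
JGT loop: taken
after SUB R7, 12: R7=(-27)-12=-39
after SUB R3, 13: R3=(-37)-13=-50
after SUB R1, 1: R1=5-1=4
CMP R1, 3  (cmp 4,3)
JGT loop: taken
after SUB R7, 12: R7=(-39)-12=-51
after SUB R3, 13: R3=(-50)-13=-63
after SUB R1, 1: R1=4-1=3
CMP R1, 3  (cmp 3,3)
JGT loop: not taken
after OR R3, 3: R3=(-63)|3=-61
halt.
Total executed instructions: 30.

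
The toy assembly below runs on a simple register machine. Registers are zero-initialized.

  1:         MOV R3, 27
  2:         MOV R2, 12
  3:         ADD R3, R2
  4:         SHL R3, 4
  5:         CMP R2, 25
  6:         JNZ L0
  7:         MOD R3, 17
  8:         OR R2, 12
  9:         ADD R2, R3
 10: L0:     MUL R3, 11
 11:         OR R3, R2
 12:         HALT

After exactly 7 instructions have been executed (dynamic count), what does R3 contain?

6864

MOV R3, 27 → R3=27
MOV R2, 12 → R2=12
ADD R3, R2 → R3=27+12=39
SHL R3, 4 → R3=39<<4=624
CMP R2, 25  (cmp 12,25)
JNZ L0: taken
MUL R3, 11 → R3=624*11=6864
After step 7: R3 = 6864.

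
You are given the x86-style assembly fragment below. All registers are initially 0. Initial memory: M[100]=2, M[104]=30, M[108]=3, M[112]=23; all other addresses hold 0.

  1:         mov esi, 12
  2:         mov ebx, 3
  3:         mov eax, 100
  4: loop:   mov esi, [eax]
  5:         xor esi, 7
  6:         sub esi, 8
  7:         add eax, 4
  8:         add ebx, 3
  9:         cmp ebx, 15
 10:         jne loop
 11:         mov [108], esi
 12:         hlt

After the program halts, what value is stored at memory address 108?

esi=12
ebx=3
eax=100
esi=M[100]=2
esi=2^7=5
esi=5-8=-3
eax=100+4=104
ebx=3+3=6
cmp ebx, 15  (cmp 6,15)
jne loop: taken
esi=M[104]=30
esi=30^7=25
esi=25-8=17
eax=104+4=108
ebx=6+3=9
cmp ebx, 15  (cmp 9,15)
jne loop: taken
esi=M[108]=3
esi=3^7=4
esi=4-8=-4
eax=108+4=112
ebx=9+3=12
cmp ebx, 15  (cmp 12,15)
jne loop: taken
esi=M[112]=23
esi=23^7=16
esi=16-8=8
eax=112+4=116
ebx=12+3=15
cmp ebx, 15  (cmp 15,15)
jne loop: not taken
mov [108], esi → M[108]=8
halt.

8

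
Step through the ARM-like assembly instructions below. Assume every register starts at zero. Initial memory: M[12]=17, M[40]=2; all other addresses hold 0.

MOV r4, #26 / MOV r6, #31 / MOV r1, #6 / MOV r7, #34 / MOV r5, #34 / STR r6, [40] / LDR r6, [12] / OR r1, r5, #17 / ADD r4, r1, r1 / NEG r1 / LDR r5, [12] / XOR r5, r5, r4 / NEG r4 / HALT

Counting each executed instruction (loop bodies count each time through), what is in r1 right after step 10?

-51

after MOV r4, #26: r4=26
after MOV r6, #31: r6=31
after MOV r1, #6: r1=6
after MOV r7, #34: r7=34
after MOV r5, #34: r5=34
STR r6, [40] → M[40]=31
after LDR r6, [12]: r6=M[12]=17
after OR r1, r5, #17: r1=34|17=51
after ADD r4, r1, r1: r4=51+51=102
after NEG r1: r1=-(51)=-51
After step 10: r1 = -51.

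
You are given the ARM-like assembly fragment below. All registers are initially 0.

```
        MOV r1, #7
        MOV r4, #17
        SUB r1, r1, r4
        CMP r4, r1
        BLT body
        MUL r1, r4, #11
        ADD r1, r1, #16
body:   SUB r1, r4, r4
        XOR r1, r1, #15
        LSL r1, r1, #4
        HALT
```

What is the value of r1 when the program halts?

240

MOV r1, #7 → r1=7
MOV r4, #17 → r4=17
SUB r1, r1, r4 → r1=7-17=-10
CMP r4, r1  (cmp 17,-10)
BLT body: not taken
MUL r1, r4, #11 → r1=17*11=187
ADD r1, r1, #16 → r1=187+16=203
SUB r1, r4, r4 → r1=17-17=0
XOR r1, r1, #15 → r1=0^15=15
LSL r1, r1, #4 → r1=15<<4=240
halt.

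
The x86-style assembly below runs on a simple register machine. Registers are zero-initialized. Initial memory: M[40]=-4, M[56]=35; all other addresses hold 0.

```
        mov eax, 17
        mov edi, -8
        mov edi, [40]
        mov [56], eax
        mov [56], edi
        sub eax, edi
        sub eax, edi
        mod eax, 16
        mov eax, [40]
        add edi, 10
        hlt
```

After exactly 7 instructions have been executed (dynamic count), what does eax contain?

25

eax=17
edi=-8
edi=M[40]=-4
mov [56], eax → M[56]=17
mov [56], edi → M[56]=-4
eax=17-(-4)=21
eax=21-(-4)=25
After step 7: eax = 25.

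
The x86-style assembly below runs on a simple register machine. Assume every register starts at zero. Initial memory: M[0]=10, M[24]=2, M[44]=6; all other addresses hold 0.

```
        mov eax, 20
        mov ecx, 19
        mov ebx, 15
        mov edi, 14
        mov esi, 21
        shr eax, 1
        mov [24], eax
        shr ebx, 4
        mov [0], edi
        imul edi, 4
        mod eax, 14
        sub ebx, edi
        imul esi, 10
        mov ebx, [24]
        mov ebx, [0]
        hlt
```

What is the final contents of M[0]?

after mov eax, 20: eax=20
after mov ecx, 19: ecx=19
after mov ebx, 15: ebx=15
after mov edi, 14: edi=14
after mov esi, 21: esi=21
after shr eax, 1: eax=20>>1=10
mov [24], eax → M[24]=10
after shr ebx, 4: ebx=15>>4=0
mov [0], edi → M[0]=14
after imul edi, 4: edi=14*4=56
after mod eax, 14: eax=10%14=10
after sub ebx, edi: ebx=0-56=-56
after imul esi, 10: esi=21*10=210
after mov ebx, [24]: ebx=M[24]=10
after mov ebx, [0]: ebx=M[0]=14
halt.

14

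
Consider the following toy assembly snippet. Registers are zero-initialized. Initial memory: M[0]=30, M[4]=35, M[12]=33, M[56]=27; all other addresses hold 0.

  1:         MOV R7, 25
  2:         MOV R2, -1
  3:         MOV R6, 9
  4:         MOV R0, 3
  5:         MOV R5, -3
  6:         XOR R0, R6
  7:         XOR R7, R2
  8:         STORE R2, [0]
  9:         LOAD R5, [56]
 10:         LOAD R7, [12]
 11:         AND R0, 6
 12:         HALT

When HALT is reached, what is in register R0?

2

R7=25
R2=-1
R6=9
R0=3
R5=-3
R0=3^9=10
R7=25^(-1)=-26
STORE R2, [0] → M[0]=-1
R5=M[56]=27
R7=M[12]=33
R0=10&6=2
halt.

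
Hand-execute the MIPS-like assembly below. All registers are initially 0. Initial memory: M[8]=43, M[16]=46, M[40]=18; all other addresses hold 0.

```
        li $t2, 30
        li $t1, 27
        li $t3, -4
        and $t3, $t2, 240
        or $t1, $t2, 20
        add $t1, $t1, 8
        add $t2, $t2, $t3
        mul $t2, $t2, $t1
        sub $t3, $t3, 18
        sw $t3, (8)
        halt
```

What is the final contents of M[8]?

-2

after li $t2, 30: $t2=30
after li $t1, 27: $t1=27
after li $t3, -4: $t3=-4
after and $t3, $t2, 240: $t3=30&240=16
after or $t1, $t2, 20: $t1=30|20=30
after add $t1, $t1, 8: $t1=30+8=38
after add $t2, $t2, $t3: $t2=30+16=46
after mul $t2, $t2, $t1: $t2=46*38=1748
after sub $t3, $t3, 18: $t3=16-18=-2
sw $t3, (8) → M[8]=-2
halt.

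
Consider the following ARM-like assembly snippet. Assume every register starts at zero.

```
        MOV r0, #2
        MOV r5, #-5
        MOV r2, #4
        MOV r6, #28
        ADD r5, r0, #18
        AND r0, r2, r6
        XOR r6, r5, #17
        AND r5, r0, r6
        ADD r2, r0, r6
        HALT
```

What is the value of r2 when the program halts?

after MOV r0, #2: r0=2
after MOV r5, #-5: r5=-5
after MOV r2, #4: r2=4
after MOV r6, #28: r6=28
after ADD r5, r0, #18: r5=2+18=20
after AND r0, r2, r6: r0=4&28=4
after XOR r6, r5, #17: r6=20^17=5
after AND r5, r0, r6: r5=4&5=4
after ADD r2, r0, r6: r2=4+5=9
halt.

9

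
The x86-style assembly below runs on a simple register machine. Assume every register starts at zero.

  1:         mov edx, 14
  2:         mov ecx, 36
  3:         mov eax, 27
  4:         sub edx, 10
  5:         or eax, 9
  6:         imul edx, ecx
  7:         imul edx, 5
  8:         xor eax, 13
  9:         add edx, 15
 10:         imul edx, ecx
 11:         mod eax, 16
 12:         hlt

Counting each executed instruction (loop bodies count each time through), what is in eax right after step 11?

6

after mov edx, 14: edx=14
after mov ecx, 36: ecx=36
after mov eax, 27: eax=27
after sub edx, 10: edx=14-10=4
after or eax, 9: eax=27|9=27
after imul edx, ecx: edx=4*36=144
after imul edx, 5: edx=144*5=720
after xor eax, 13: eax=27^13=22
after add edx, 15: edx=720+15=735
after imul edx, ecx: edx=735*36=26460
after mod eax, 16: eax=22%16=6
After step 11: eax = 6.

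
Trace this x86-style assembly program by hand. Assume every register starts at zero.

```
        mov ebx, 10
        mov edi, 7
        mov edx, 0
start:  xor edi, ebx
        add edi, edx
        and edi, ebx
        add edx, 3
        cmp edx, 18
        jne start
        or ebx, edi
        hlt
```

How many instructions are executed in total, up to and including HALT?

after mov ebx, 10: ebx=10
after mov edi, 7: edi=7
after mov edx, 0: edx=0
after xor edi, ebx: edi=7^10=13
after add edi, edx: edi=13+0=13
after and edi, ebx: edi=13&10=8
after add edx, 3: edx=0+3=3
cmp edx, 18  (cmp 3,18)
jne start: taken
after xor edi, ebx: edi=8^10=2
after add edi, edx: edi=2+3=5
after and edi, ebx: edi=5&10=0
after add edx, 3: edx=3+3=6
cmp edx, 18  (cmp 6,18)
jne start: taken
after xor edi, ebx: edi=0^10=10
after add edi, edx: edi=10+6=16
after and edi, ebx: edi=16&10=0
after add edx, 3: edx=6+3=9
cmp edx, 18  (cmp 9,18)
jne start: taken
after xor edi, ebx: edi=0^10=10
after add edi, edx: edi=10+9=19
after and edi, ebx: edi=19&10=2
after add edx, 3: edx=9+3=12
cmp edx, 18  (cmp 12,18)
jne start: taken
after xor edi, ebx: edi=2^10=8
after add edi, edx: edi=8+12=20
after and edi, ebx: edi=20&10=0
after add edx, 3: edx=12+3=15
cmp edx, 18  (cmp 15,18)
jne start: taken
after xor edi, ebx: edi=0^10=10
after add edi, edx: edi=10+15=25
after and edi, ebx: edi=25&10=8
after add edx, 3: edx=15+3=18
cmp edx, 18  (cmp 18,18)
jne start: not taken
after or ebx, edi: ebx=10|8=10
halt.
Total executed instructions: 41.

41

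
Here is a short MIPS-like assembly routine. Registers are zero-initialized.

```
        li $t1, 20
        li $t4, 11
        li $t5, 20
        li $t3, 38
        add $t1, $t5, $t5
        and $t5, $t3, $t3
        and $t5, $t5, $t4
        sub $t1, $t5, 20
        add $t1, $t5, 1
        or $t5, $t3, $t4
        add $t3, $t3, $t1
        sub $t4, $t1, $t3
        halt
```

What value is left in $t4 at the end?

-38

after li $t1, 20: $t1=20
after li $t4, 11: $t4=11
after li $t5, 20: $t5=20
after li $t3, 38: $t3=38
after add $t1, $t5, $t5: $t1=20+20=40
after and $t5, $t3, $t3: $t5=38&38=38
after and $t5, $t5, $t4: $t5=38&11=2
after sub $t1, $t5, 20: $t1=2-20=-18
after add $t1, $t5, 1: $t1=2+1=3
after or $t5, $t3, $t4: $t5=38|11=47
after add $t3, $t3, $t1: $t3=38+3=41
after sub $t4, $t1, $t3: $t4=3-41=-38
halt.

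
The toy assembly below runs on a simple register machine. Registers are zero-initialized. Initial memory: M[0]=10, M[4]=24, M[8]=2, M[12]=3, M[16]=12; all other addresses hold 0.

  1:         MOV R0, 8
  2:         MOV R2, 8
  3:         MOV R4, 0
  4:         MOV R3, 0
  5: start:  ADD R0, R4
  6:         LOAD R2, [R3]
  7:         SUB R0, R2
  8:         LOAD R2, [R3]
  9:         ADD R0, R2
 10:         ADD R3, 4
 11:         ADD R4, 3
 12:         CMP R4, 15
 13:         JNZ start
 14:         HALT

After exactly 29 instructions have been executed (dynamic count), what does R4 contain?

MOV R0, 8 → R0=8
MOV R2, 8 → R2=8
MOV R4, 0 → R4=0
MOV R3, 0 → R3=0
ADD R0, R4 → R0=8+0=8
LOAD R2, [R3] → R2=M[0]=10
SUB R0, R2 → R0=8-10=-2
LOAD R2, [R3] → R2=M[0]=10
ADD R0, R2 → R0=(-2)+10=8
ADD R3, 4 → R3=0+4=4
ADD R4, 3 → R4=0+3=3
CMP R4, 15  (cmp 3,15)
JNZ start: taken
ADD R0, R4 → R0=8+3=11
LOAD R2, [R3] → R2=M[4]=24
SUB R0, R2 → R0=11-24=-13
LOAD R2, [R3] → R2=M[4]=24
ADD R0, R2 → R0=(-13)+24=11
ADD R3, 4 → R3=4+4=8
ADD R4, 3 → R4=3+3=6
CMP R4, 15  (cmp 6,15)
JNZ start: taken
ADD R0, R4 → R0=11+6=17
LOAD R2, [R3] → R2=M[8]=2
SUB R0, R2 → R0=17-2=15
LOAD R2, [R3] → R2=M[8]=2
ADD R0, R2 → R0=15+2=17
ADD R3, 4 → R3=8+4=12
ADD R4, 3 → R4=6+3=9
After step 29: R4 = 9.

9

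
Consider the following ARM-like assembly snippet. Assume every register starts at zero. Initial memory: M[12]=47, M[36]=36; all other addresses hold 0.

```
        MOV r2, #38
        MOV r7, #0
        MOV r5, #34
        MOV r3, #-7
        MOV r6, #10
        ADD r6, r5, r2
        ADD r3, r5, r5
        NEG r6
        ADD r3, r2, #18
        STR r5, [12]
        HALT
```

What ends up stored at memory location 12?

r2=38
r7=0
r5=34
r3=-7
r6=10
r6=34+38=72
r3=34+34=68
r6=-(72)=-72
r3=38+18=56
STR r5, [12] → M[12]=34
halt.

34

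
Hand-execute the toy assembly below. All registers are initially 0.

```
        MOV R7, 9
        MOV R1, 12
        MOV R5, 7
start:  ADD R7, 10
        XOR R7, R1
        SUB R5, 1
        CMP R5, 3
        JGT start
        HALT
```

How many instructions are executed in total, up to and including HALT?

24

R7=9
R1=12
R5=7
R7=9+10=19
R7=19^12=31
R5=7-1=6
CMP R5, 3  (cmp 6,3)
JGT start: taken
R7=31+10=41
R7=41^12=37
R5=6-1=5
CMP R5, 3  (cmp 5,3)
JGT start: taken
R7=37+10=47
R7=47^12=35
R5=5-1=4
CMP R5, 3  (cmp 4,3)
JGT start: taken
R7=35+10=45
R7=45^12=33
R5=4-1=3
CMP R5, 3  (cmp 3,3)
JGT start: not taken
halt.
Total executed instructions: 24.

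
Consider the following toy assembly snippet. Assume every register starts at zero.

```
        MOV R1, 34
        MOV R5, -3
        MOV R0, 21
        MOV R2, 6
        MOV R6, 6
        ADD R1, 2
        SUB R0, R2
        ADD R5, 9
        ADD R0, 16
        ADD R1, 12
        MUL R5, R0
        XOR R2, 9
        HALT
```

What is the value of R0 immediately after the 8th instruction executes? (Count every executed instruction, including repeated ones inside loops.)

15

after MOV R1, 34: R1=34
after MOV R5, -3: R5=-3
after MOV R0, 21: R0=21
after MOV R2, 6: R2=6
after MOV R6, 6: R6=6
after ADD R1, 2: R1=34+2=36
after SUB R0, R2: R0=21-6=15
after ADD R5, 9: R5=(-3)+9=6
After step 8: R0 = 15.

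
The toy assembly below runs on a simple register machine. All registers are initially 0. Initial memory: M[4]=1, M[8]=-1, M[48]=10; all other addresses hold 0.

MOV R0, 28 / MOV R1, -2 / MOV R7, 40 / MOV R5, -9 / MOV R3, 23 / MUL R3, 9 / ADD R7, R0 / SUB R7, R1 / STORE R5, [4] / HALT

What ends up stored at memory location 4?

-9

R0=28
R1=-2
R7=40
R5=-9
R3=23
R3=23*9=207
R7=40+28=68
R7=68-(-2)=70
STORE R5, [4] → M[4]=-9
halt.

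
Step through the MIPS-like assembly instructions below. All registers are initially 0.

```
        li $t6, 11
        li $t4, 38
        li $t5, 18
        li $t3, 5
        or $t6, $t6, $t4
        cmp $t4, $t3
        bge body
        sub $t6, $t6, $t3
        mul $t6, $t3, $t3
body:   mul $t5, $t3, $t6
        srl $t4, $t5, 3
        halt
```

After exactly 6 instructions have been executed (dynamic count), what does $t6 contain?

47

$t6=11
$t4=38
$t5=18
$t3=5
$t6=11|38=47
cmp $t4, $t3  (cmp 38,5)
After step 6: $t6 = 47.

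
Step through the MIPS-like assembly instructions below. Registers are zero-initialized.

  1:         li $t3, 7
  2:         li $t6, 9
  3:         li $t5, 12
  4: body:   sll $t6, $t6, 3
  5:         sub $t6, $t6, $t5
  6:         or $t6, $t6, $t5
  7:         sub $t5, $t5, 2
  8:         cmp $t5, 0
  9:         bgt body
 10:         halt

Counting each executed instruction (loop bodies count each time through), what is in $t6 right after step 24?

$t3=7
$t6=9
$t5=12
$t6=9<<3=72
$t6=72-12=60
$t6=60|12=60
$t5=12-2=10
cmp $t5, 0  (cmp 10,0)
bgt body: taken
$t6=60<<3=480
$t6=480-10=470
$t6=470|10=478
$t5=10-2=8
cmp $t5, 0  (cmp 8,0)
bgt body: taken
$t6=478<<3=3824
$t6=3824-8=3816
$t6=3816|8=3816
$t5=8-2=6
cmp $t5, 0  (cmp 6,0)
bgt body: taken
$t6=3816<<3=30528
$t6=30528-6=30522
$t6=30522|6=30526
After step 24: $t6 = 30526.

30526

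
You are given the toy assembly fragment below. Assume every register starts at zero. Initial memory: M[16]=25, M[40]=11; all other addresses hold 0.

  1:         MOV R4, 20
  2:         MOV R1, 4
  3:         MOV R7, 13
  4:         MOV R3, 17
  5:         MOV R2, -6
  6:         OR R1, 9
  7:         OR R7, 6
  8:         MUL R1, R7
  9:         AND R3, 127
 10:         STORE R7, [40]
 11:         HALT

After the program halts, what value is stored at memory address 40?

R4=20
R1=4
R7=13
R3=17
R2=-6
R1=4|9=13
R7=13|6=15
R1=13*15=195
R3=17&127=17
STORE R7, [40] → M[40]=15
halt.

15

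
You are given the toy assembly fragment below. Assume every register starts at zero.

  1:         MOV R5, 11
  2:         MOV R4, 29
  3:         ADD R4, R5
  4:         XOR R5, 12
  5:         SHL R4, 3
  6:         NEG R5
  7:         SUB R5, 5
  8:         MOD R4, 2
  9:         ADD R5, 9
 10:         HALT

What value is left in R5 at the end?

MOV R5, 11 → R5=11
MOV R4, 29 → R4=29
ADD R4, R5 → R4=29+11=40
XOR R5, 12 → R5=11^12=7
SHL R4, 3 → R4=40<<3=320
NEG R5 → R5=-(7)=-7
SUB R5, 5 → R5=(-7)-5=-12
MOD R4, 2 → R4=320%2=0
ADD R5, 9 → R5=(-12)+9=-3
halt.

-3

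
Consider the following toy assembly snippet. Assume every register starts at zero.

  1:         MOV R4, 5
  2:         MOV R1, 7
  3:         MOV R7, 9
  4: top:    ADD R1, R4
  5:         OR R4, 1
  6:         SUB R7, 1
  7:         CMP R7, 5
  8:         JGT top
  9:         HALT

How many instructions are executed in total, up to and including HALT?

24

MOV R4, 5 → R4=5
MOV R1, 7 → R1=7
MOV R7, 9 → R7=9
ADD R1, R4 → R1=7+5=12
OR R4, 1 → R4=5|1=5
SUB R7, 1 → R7=9-1=8
CMP R7, 5  (cmp 8,5)
JGT top: taken
ADD R1, R4 → R1=12+5=17
OR R4, 1 → R4=5|1=5
SUB R7, 1 → R7=8-1=7
CMP R7, 5  (cmp 7,5)
JGT top: taken
ADD R1, R4 → R1=17+5=22
OR R4, 1 → R4=5|1=5
SUB R7, 1 → R7=7-1=6
CMP R7, 5  (cmp 6,5)
JGT top: taken
ADD R1, R4 → R1=22+5=27
OR R4, 1 → R4=5|1=5
SUB R7, 1 → R7=6-1=5
CMP R7, 5  (cmp 5,5)
JGT top: not taken
halt.
Total executed instructions: 24.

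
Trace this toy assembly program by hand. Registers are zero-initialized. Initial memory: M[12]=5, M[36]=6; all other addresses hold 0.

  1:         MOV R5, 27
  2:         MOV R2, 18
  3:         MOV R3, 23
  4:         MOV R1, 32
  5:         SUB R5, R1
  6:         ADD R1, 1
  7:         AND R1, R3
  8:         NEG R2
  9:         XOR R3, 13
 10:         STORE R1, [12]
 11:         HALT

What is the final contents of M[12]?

MOV R5, 27 → R5=27
MOV R2, 18 → R2=18
MOV R3, 23 → R3=23
MOV R1, 32 → R1=32
SUB R5, R1 → R5=27-32=-5
ADD R1, 1 → R1=32+1=33
AND R1, R3 → R1=33&23=1
NEG R2 → R2=-(18)=-18
XOR R3, 13 → R3=23^13=26
STORE R1, [12] → M[12]=1
halt.

1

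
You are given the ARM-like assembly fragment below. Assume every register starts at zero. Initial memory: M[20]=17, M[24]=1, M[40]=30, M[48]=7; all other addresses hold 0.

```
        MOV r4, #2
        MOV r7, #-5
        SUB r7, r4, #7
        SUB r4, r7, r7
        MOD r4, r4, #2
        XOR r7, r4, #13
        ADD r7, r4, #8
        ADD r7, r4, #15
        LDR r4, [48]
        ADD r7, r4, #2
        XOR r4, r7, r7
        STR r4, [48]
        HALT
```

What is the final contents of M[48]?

0

MOV r4, #2 → r4=2
MOV r7, #-5 → r7=-5
SUB r7, r4, #7 → r7=2-7=-5
SUB r4, r7, r7 → r4=(-5)-(-5)=0
MOD r4, r4, #2 → r4=0%2=0
XOR r7, r4, #13 → r7=0^13=13
ADD r7, r4, #8 → r7=0+8=8
ADD r7, r4, #15 → r7=0+15=15
LDR r4, [48] → r4=M[48]=7
ADD r7, r4, #2 → r7=7+2=9
XOR r4, r7, r7 → r4=9^9=0
STR r4, [48] → M[48]=0
halt.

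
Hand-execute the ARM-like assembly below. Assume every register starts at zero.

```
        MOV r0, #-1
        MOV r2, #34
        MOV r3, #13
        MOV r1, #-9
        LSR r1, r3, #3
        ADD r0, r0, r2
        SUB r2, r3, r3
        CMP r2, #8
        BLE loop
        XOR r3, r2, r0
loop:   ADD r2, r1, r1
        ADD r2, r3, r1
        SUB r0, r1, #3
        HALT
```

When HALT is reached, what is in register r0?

-2

after MOV r0, #-1: r0=-1
after MOV r2, #34: r2=34
after MOV r3, #13: r3=13
after MOV r1, #-9: r1=-9
after LSR r1, r3, #3: r1=13>>3=1
after ADD r0, r0, r2: r0=(-1)+34=33
after SUB r2, r3, r3: r2=13-13=0
CMP r2, #8  (cmp 0,8)
BLE loop: taken
after ADD r2, r1, r1: r2=1+1=2
after ADD r2, r3, r1: r2=13+1=14
after SUB r0, r1, #3: r0=1-3=-2
halt.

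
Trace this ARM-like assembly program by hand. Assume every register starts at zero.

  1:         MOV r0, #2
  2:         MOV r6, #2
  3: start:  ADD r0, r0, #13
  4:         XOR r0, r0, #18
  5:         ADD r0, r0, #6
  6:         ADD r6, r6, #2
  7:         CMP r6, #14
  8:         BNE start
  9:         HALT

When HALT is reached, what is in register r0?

52

after MOV r0, #2: r0=2
after MOV r6, #2: r6=2
after ADD r0, r0, #13: r0=2+13=15
after XOR r0, r0, #18: r0=15^18=29
after ADD r0, r0, #6: r0=29+6=35
after ADD r6, r6, #2: r6=2+2=4
CMP r6, #14  (cmp 4,14)
BNE start: taken
after ADD r0, r0, #13: r0=35+13=48
after XOR r0, r0, #18: r0=48^18=34
after ADD r0, r0, #6: r0=34+6=40
after ADD r6, r6, #2: r6=4+2=6
CMP r6, #14  (cmp 6,14)
BNE start: taken
after ADD r0, r0, #13: r0=40+13=53
after XOR r0, r0, #18: r0=53^18=39
after ADD r0, r0, #6: r0=39+6=45
after ADD r6, r6, #2: r6=6+2=8
CMP r6, #14  (cmp 8,14)
BNE start: taken
after ADD r0, r0, #13: r0=45+13=58
after XOR r0, r0, #18: r0=58^18=40
after ADD r0, r0, #6: r0=40+6=46
after ADD r6, r6, #2: r6=8+2=10
CMP r6, #14  (cmp 10,14)
BNE start: taken
after ADD r0, r0, #13: r0=46+13=59
after XOR r0, r0, #18: r0=59^18=41
after ADD r0, r0, #6: r0=41+6=47
after ADD r6, r6, #2: r6=10+2=12
CMP r6, #14  (cmp 12,14)
BNE start: taken
after ADD r0, r0, #13: r0=47+13=60
after XOR r0, r0, #18: r0=60^18=46
after ADD r0, r0, #6: r0=46+6=52
after ADD r6, r6, #2: r6=12+2=14
CMP r6, #14  (cmp 14,14)
BNE start: not taken
halt.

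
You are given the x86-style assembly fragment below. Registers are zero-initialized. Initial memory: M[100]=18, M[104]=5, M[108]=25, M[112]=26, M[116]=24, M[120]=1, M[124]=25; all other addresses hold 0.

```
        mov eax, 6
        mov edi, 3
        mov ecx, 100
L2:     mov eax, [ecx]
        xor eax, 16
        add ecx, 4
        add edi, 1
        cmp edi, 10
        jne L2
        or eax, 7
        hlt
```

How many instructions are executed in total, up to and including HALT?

47

eax=6
edi=3
ecx=100
eax=M[100]=18
eax=18^16=2
ecx=100+4=104
edi=3+1=4
cmp edi, 10  (cmp 4,10)
jne L2: taken
eax=M[104]=5
eax=5^16=21
ecx=104+4=108
edi=4+1=5
cmp edi, 10  (cmp 5,10)
jne L2: taken
eax=M[108]=25
eax=25^16=9
ecx=108+4=112
edi=5+1=6
cmp edi, 10  (cmp 6,10)
jne L2: taken
eax=M[112]=26
eax=26^16=10
ecx=112+4=116
edi=6+1=7
cmp edi, 10  (cmp 7,10)
jne L2: taken
eax=M[116]=24
eax=24^16=8
ecx=116+4=120
edi=7+1=8
cmp edi, 10  (cmp 8,10)
jne L2: taken
eax=M[120]=1
eax=1^16=17
ecx=120+4=124
edi=8+1=9
cmp edi, 10  (cmp 9,10)
jne L2: taken
eax=M[124]=25
eax=25^16=9
ecx=124+4=128
edi=9+1=10
cmp edi, 10  (cmp 10,10)
jne L2: not taken
eax=9|7=15
halt.
Total executed instructions: 47.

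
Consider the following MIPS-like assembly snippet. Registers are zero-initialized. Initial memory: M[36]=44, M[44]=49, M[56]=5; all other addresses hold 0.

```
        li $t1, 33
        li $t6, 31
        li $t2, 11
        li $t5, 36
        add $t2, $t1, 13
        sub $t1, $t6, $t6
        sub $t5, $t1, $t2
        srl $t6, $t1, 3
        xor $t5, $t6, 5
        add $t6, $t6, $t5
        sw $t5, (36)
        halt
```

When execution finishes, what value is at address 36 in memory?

5

after li $t1, 33: $t1=33
after li $t6, 31: $t6=31
after li $t2, 11: $t2=11
after li $t5, 36: $t5=36
after add $t2, $t1, 13: $t2=33+13=46
after sub $t1, $t6, $t6: $t1=31-31=0
after sub $t5, $t1, $t2: $t5=0-46=-46
after srl $t6, $t1, 3: $t6=0>>3=0
after xor $t5, $t6, 5: $t5=0^5=5
after add $t6, $t6, $t5: $t6=0+5=5
sw $t5, (36) → M[36]=5
halt.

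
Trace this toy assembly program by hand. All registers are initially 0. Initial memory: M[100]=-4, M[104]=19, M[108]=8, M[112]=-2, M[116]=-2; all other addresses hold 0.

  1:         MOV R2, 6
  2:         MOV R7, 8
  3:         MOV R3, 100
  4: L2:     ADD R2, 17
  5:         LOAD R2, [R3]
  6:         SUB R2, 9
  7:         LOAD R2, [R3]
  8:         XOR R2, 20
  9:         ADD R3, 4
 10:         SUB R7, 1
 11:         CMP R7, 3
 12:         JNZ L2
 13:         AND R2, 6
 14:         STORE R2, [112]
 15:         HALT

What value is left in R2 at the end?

MOV R2, 6 → R2=6
MOV R7, 8 → R7=8
MOV R3, 100 → R3=100
ADD R2, 17 → R2=6+17=23
LOAD R2, [R3] → R2=M[100]=-4
SUB R2, 9 → R2=(-4)-9=-13
LOAD R2, [R3] → R2=M[100]=-4
XOR R2, 20 → R2=(-4)^20=-24
ADD R3, 4 → R3=100+4=104
SUB R7, 1 → R7=8-1=7
CMP R7, 3  (cmp 7,3)
JNZ L2: taken
ADD R2, 17 → R2=(-24)+17=-7
LOAD R2, [R3] → R2=M[104]=19
SUB R2, 9 → R2=19-9=10
LOAD R2, [R3] → R2=M[104]=19
XOR R2, 20 → R2=19^20=7
ADD R3, 4 → R3=104+4=108
SUB R7, 1 → R7=7-1=6
CMP R7, 3  (cmp 6,3)
JNZ L2: taken
ADD R2, 17 → R2=7+17=24
LOAD R2, [R3] → R2=M[108]=8
SUB R2, 9 → R2=8-9=-1
LOAD R2, [R3] → R2=M[108]=8
XOR R2, 20 → R2=8^20=28
ADD R3, 4 → R3=108+4=112
SUB R7, 1 → R7=6-1=5
CMP R7, 3  (cmp 5,3)
JNZ L2: taken
ADD R2, 17 → R2=28+17=45
LOAD R2, [R3] → R2=M[112]=-2
SUB R2, 9 → R2=(-2)-9=-11
LOAD R2, [R3] → R2=M[112]=-2
XOR R2, 20 → R2=(-2)^20=-22
ADD R3, 4 → R3=112+4=116
SUB R7, 1 → R7=5-1=4
CMP R7, 3  (cmp 4,3)
JNZ L2: taken
ADD R2, 17 → R2=(-22)+17=-5
LOAD R2, [R3] → R2=M[116]=-2
SUB R2, 9 → R2=(-2)-9=-11
LOAD R2, [R3] → R2=M[116]=-2
XOR R2, 20 → R2=(-2)^20=-22
ADD R3, 4 → R3=116+4=120
SUB R7, 1 → R7=4-1=3
CMP R7, 3  (cmp 3,3)
JNZ L2: not taken
AND R2, 6 → R2=(-22)&6=2
STORE R2, [112] → M[112]=2
halt.

2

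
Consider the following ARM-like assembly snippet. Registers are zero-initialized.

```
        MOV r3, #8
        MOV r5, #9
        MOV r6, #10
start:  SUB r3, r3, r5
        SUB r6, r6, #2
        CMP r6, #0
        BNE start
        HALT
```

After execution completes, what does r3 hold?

r3=8
r5=9
r6=10
r3=8-9=-1
r6=10-2=8
CMP r6, #0  (cmp 8,0)
BNE start: taken
r3=(-1)-9=-10
r6=8-2=6
CMP r6, #0  (cmp 6,0)
BNE start: taken
r3=(-10)-9=-19
r6=6-2=4
CMP r6, #0  (cmp 4,0)
BNE start: taken
r3=(-19)-9=-28
r6=4-2=2
CMP r6, #0  (cmp 2,0)
BNE start: taken
r3=(-28)-9=-37
r6=2-2=0
CMP r6, #0  (cmp 0,0)
BNE start: not taken
halt.

-37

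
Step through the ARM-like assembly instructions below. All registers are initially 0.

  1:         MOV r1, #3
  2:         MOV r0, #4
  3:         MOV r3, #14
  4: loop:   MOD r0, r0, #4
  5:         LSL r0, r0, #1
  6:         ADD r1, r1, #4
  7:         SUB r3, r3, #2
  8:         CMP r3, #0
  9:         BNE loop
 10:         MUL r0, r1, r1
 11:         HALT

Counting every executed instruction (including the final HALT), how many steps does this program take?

47

MOV r1, #3 → r1=3
MOV r0, #4 → r0=4
MOV r3, #14 → r3=14
MOD r0, r0, #4 → r0=4%4=0
LSL r0, r0, #1 → r0=0<<1=0
ADD r1, r1, #4 → r1=3+4=7
SUB r3, r3, #2 → r3=14-2=12
CMP r3, #0  (cmp 12,0)
BNE loop: taken
MOD r0, r0, #4 → r0=0%4=0
LSL r0, r0, #1 → r0=0<<1=0
ADD r1, r1, #4 → r1=7+4=11
SUB r3, r3, #2 → r3=12-2=10
CMP r3, #0  (cmp 10,0)
BNE loop: taken
MOD r0, r0, #4 → r0=0%4=0
LSL r0, r0, #1 → r0=0<<1=0
ADD r1, r1, #4 → r1=11+4=15
SUB r3, r3, #2 → r3=10-2=8
CMP r3, #0  (cmp 8,0)
BNE loop: taken
MOD r0, r0, #4 → r0=0%4=0
LSL r0, r0, #1 → r0=0<<1=0
ADD r1, r1, #4 → r1=15+4=19
SUB r3, r3, #2 → r3=8-2=6
CMP r3, #0  (cmp 6,0)
BNE loop: taken
MOD r0, r0, #4 → r0=0%4=0
LSL r0, r0, #1 → r0=0<<1=0
ADD r1, r1, #4 → r1=19+4=23
SUB r3, r3, #2 → r3=6-2=4
CMP r3, #0  (cmp 4,0)
BNE loop: taken
MOD r0, r0, #4 → r0=0%4=0
LSL r0, r0, #1 → r0=0<<1=0
ADD r1, r1, #4 → r1=23+4=27
SUB r3, r3, #2 → r3=4-2=2
CMP r3, #0  (cmp 2,0)
BNE loop: taken
MOD r0, r0, #4 → r0=0%4=0
LSL r0, r0, #1 → r0=0<<1=0
ADD r1, r1, #4 → r1=27+4=31
SUB r3, r3, #2 → r3=2-2=0
CMP r3, #0  (cmp 0,0)
BNE loop: not taken
MUL r0, r1, r1 → r0=31*31=961
halt.
Total executed instructions: 47.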